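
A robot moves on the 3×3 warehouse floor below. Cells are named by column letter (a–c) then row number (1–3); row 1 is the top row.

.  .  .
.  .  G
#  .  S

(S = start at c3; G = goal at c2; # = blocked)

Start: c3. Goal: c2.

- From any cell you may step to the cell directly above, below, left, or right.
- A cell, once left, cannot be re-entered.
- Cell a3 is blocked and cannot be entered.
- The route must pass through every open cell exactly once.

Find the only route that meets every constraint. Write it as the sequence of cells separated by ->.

Need to visit all 8 open cells exactly once, starting at c3 and ending at c2.
Cell a1 has only two open neighbours (a2 and b1), so the path must pass straight through it: one of those is the cell it's entered from and the other is where it exits.
Route from c3: left 1 to b3, up 1 to b2, left 1 to a2, up 1 to a1, right 2 to c1, down 1 to c2 — 7 moves in all.
Check: all 8 open cells covered.

c3 -> b3 -> b2 -> a2 -> a1 -> b1 -> c1 -> c2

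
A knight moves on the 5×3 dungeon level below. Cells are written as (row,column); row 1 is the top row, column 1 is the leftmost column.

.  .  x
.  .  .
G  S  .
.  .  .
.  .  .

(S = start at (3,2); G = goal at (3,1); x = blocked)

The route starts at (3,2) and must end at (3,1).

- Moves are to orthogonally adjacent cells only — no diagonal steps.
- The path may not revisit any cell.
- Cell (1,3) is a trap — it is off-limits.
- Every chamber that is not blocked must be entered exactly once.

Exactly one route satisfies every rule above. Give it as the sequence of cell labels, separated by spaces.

(3,2) (4,2) (4,1) (5,1) (5,2) (5,3) (4,3) (3,3) (2,3) (2,2) (1,2) (1,1) (2,1) (3,1)

Need to visit all 14 open cells exactly once, starting at (3,2) and ending at (3,1).
Cell (1,2) has only two open neighbours ((2,2) and (1,1)), so the path must pass straight through it: one of those is the cell it's entered from and the other is where it exits.
Route from (3,2): down 1 to (4,2), left 1 to (4,1), down 1 to (5,1), right 2 to (5,3), up 3 to (2,3), left 1 to (2,2), up 1 to (1,2), left 1 to (1,1), down 2 to (3,1) — 13 moves in all.
Check: all 14 open cells covered.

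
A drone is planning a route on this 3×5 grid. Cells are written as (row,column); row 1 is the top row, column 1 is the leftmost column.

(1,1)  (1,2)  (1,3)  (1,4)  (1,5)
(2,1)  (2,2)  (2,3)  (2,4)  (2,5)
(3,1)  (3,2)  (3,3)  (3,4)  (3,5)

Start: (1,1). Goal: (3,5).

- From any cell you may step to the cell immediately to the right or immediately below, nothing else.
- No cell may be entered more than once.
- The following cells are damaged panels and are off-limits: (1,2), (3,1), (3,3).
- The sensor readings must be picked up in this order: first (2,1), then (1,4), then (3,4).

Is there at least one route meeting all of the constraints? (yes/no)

no

(1,4) lies above (2,1), so going from (2,1) to (1,4) would need an upward move — but moves only go right/down, so (2,1) cannot be visited before (1,4).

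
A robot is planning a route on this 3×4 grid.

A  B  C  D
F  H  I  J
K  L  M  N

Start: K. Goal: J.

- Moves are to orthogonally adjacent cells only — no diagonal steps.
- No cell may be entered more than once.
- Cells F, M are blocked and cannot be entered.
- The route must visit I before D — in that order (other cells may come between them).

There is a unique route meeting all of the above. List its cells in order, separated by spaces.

The waypoints must appear in the order I, D, with no cell reused.
Route from K: right to L, up to H, right to I, up to C, right to D, down to J — 6 moves in all.
Check: order respected (I at step 3, D at step 5).

K L H I C D J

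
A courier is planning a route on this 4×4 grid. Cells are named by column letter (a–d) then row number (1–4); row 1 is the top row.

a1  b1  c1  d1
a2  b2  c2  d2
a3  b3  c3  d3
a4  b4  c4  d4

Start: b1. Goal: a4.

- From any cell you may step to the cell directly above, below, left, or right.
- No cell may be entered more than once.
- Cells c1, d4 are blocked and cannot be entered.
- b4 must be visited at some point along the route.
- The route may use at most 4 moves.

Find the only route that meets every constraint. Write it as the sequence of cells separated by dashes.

b1 - b2 - b3 - b4 - a4

The 4-move cap with required stops at b4 leaves no slack for detours.
Route from b1: down 3 to b4, left 1 to a4 — 4 moves in all.
Check: all required cells visited; 4 ≤ 4 moves.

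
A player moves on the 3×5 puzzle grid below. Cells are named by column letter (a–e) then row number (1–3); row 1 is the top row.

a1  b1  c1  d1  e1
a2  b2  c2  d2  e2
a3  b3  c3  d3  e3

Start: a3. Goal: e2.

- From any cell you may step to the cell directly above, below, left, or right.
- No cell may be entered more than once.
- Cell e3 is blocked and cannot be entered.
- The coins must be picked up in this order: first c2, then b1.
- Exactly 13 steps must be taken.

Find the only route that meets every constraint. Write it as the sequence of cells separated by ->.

a3 -> b3 -> c3 -> d3 -> d2 -> c2 -> b2 -> a2 -> a1 -> b1 -> c1 -> d1 -> e1 -> e2

The waypoints must appear in the order c2, b1, with no cell reused.
Route from a3: 3× right (reaching d3), up to d2, 3× left (reaching a2), up to a1, 4× right (reaching e1), down to e2 — 13 moves in all.
Check: order respected (c2 at step 5, b1 at step 9); 13 moves as required.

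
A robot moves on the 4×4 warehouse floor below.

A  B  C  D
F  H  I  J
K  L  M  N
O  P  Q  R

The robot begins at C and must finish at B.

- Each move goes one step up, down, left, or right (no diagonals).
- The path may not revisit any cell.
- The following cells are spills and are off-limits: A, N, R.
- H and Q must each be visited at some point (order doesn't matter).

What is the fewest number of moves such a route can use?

7

Any route passes through H and Q in some order between C and B. Summing Manhattan distances along each leg and taking the cheapest ordering (C → Q → H → B) gives a lower bound of 3 + 3 + 1 = 7 moves.
A route of 7 moves achieves this: C → I → M → Q → P → L → H → B.
Since 7 matches the lower bound, it is optimal.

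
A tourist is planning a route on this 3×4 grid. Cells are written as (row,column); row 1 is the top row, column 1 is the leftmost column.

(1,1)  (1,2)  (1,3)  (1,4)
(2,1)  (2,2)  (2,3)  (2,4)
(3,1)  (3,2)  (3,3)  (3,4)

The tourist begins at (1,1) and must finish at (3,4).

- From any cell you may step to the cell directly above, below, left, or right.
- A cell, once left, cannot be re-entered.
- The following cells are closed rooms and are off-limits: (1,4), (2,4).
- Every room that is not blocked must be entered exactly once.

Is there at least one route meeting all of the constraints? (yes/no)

One route that works: (1,1) → (2,1) → (3,1) → (3,2) → (2,2) → (1,2) → (1,3) → (2,3) → (3,3) → (3,4).

yes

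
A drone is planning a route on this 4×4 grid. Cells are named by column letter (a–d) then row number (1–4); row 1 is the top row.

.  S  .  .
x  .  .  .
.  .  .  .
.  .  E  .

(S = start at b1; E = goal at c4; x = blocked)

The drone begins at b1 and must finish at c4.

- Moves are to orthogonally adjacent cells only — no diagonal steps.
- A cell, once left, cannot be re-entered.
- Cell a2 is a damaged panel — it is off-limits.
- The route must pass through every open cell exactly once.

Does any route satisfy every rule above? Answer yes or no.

no

Cell a1 has only one open neighbour but is neither the start nor the goal, so a Hamiltonian route would have to both enter and leave it through the same neighbour — impossible without revisiting.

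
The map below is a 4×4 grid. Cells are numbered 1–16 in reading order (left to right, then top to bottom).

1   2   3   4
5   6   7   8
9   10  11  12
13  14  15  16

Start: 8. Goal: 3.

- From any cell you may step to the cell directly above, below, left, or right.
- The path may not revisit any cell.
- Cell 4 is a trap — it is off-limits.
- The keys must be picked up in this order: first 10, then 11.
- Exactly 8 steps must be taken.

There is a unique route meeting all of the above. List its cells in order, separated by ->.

8 -> 12 -> 16 -> 15 -> 14 -> 10 -> 11 -> 7 -> 3

The waypoints must appear in the order 10, 11, with no cell reused.
Route from 8: down 2 to 16, left 2 to 14, up 1 to 10, right 1 to 11, up 2 to 3 — 8 moves in all.
Check: order respected (10 at step 5, 11 at step 6); 8 moves as required.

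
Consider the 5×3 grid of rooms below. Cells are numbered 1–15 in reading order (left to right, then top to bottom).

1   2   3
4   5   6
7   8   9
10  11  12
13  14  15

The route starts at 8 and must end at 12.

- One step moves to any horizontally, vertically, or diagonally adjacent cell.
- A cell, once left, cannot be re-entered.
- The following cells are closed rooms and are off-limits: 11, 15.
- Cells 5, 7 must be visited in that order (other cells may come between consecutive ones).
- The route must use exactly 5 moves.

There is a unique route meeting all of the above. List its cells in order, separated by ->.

8 -> 5 -> 7 -> 10 -> 14 -> 12

The waypoints must appear in the order 5, 7, with no cell reused.
Route from 8: up to 5, down-left to 7, down to 10, down-right to 14, up-right to 12 — 5 moves in all.
Check: order respected (5 at step 1, 7 at step 2); 5 moves as required.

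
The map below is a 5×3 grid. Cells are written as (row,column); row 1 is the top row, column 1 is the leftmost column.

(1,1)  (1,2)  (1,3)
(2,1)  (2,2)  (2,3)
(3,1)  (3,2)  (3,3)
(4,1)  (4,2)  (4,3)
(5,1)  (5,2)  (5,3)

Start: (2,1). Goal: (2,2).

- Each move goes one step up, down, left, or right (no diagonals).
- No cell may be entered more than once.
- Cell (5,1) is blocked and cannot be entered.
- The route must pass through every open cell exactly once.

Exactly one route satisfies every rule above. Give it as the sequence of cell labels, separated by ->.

(2,1) -> (1,1) -> (1,2) -> (1,3) -> (2,3) -> (3,3) -> (4,3) -> (5,3) -> (5,2) -> (4,2) -> (4,1) -> (3,1) -> (3,2) -> (2,2)

Need to visit all 14 open cells exactly once, starting at (2,1) and ending at (2,2).
Cell (1,1) has only two open neighbours ((2,1) and (1,2)), so the path must pass straight through it: one of those is the cell it's entered from and the other is where it exits.
Route from (2,1): up 1 to (1,1), right 2 to (1,3), down 4 to (5,3), left 1 to (5,2), up 1 to (4,2), left 1 to (4,1), up 1 to (3,1), right 1 to (3,2), up 1 to (2,2) — 13 moves in all.
Check: all 14 open cells covered.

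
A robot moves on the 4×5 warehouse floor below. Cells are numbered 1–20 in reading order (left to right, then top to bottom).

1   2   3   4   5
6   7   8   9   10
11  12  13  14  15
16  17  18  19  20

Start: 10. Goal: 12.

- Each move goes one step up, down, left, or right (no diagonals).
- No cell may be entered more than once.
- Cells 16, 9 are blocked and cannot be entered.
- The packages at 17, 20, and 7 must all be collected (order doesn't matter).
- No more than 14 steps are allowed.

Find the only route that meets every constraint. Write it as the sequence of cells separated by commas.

10, 5, 4, 3, 2, 7, 8, 13, 14, 15, 20, 19, 18, 17, 12

The 14-move cap with required stops at 17, 20, 7 leaves no slack for detours.
Route from 10: up to 5, 3× left (reaching 2), down to 7, right to 8, down to 13, 2× right (reaching 15), down to 20, 3× left (reaching 17), up to 12 — 14 moves in all.
Check: all required cells visited; 14 ≤ 14 moves.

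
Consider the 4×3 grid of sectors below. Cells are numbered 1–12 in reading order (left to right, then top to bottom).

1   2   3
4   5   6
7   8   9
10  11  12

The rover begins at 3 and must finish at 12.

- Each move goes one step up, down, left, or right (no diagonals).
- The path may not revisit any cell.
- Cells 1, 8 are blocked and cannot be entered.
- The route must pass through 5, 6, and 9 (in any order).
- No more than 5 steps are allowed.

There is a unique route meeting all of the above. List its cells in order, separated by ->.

3 -> 2 -> 5 -> 6 -> 9 -> 12

Any route must reach 5, 6, and 9 and still end at 12 within 5 moves, so the order of the required stops is forced.
Route from 3: left 1 to 2, down 1 to 5, right 1 to 6, down 2 to 12 — 5 moves in all.
Check: all required cells visited; 5 ≤ 5 moves.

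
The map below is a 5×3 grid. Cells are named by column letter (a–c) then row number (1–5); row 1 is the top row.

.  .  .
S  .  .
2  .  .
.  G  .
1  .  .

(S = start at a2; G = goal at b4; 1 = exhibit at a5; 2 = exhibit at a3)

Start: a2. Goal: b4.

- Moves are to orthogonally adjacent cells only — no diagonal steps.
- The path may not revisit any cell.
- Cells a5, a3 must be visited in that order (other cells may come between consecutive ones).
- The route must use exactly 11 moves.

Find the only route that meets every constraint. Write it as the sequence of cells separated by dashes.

The waypoints must appear in the order a5, a3, with no cell reused.
Route from a2: 2× right (reaching c2), 3× down (reaching c5), 2× left (reaching a5), 2× up (reaching a3), right to b3, down to b4 — 11 moves in all.
Check: order respected (1 at step 7, 2 at step 9); 11 moves as required.

a2 - b2 - c2 - c3 - c4 - c5 - b5 - a5 - a4 - a3 - b3 - b4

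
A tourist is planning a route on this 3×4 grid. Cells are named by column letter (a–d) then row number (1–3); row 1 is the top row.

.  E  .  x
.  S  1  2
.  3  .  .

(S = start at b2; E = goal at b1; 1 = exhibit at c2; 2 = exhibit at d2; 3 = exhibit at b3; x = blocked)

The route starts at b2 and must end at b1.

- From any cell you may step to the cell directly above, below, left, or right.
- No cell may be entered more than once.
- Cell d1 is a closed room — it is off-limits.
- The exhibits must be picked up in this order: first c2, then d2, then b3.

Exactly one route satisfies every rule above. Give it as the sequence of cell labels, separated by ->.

The waypoints must appear in the order c2, d2, b3, with no cell reused.
Route from b2: right 2 to d2, down 1 to d3, left 3 to a3, up 2 to a1, right 1 to b1 — 9 moves in all.
Check: order respected (1 at step 1, 2 at step 2, 3 at step 5).

b2 -> c2 -> d2 -> d3 -> c3 -> b3 -> a3 -> a2 -> a1 -> b1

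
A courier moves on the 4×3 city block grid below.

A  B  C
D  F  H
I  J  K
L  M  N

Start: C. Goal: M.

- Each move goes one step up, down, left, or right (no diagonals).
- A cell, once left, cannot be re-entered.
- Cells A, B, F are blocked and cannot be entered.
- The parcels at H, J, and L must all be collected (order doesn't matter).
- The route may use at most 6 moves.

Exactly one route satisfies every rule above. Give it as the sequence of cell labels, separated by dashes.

The 6-move cap with required stops at H, J, L leaves no slack for detours.
Route from C: 2× down (reaching K), 2× left (reaching I), down to L, right to M — 6 moves in all.
Check: all required cells visited; 6 ≤ 6 moves.

C - H - K - J - I - L - M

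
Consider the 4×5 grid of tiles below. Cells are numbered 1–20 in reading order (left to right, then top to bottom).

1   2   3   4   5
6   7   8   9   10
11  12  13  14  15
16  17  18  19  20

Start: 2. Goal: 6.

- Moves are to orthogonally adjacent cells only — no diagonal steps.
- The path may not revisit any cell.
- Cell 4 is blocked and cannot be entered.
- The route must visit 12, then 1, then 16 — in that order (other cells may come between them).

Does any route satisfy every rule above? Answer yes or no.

no

Even ignoring the required order, no revisit-free route from 2 to 6 manages to pass through all of 12, 1, and 16: branching out from 2, every path either misses one of them or, having collected them, can no longer reach 6 without re-entering a cell.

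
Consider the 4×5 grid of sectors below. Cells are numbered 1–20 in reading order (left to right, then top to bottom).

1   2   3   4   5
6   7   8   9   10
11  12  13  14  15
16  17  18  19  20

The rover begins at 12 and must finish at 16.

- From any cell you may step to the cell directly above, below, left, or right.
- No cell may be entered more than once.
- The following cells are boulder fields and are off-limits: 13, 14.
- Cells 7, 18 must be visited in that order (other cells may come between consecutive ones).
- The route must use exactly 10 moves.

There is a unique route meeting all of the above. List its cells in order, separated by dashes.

12 - 7 - 8 - 9 - 10 - 15 - 20 - 19 - 18 - 17 - 16

The waypoints must appear in the order 7, 18, with no cell reused.
Route from 12: up to 7, 3× right (reaching 10), 2× down (reaching 20), 4× left (reaching 16) — 10 moves in all.
Check: order respected (7 at step 1, 18 at step 8); 10 moves as required.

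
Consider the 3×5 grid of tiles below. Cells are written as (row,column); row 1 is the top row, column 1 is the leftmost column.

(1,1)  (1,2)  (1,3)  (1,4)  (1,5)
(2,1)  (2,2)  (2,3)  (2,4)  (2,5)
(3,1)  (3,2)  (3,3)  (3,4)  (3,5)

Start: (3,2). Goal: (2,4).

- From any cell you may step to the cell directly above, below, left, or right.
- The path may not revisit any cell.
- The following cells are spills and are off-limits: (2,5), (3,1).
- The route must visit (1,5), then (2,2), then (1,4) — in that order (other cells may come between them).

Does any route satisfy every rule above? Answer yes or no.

(1,5) must be visited but has only one open neighbour ((1,4)), and it is neither the start nor the goal — the route would have to enter and leave through (1,4), re-entering it.

no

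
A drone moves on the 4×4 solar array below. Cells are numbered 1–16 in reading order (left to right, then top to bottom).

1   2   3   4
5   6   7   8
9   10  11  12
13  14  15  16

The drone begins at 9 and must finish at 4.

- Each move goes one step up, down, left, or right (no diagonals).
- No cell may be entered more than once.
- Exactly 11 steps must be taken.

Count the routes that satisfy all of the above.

39

Need simple routes of exactly 11 moves from 9 to 4 (Manhattan distance 5, so 3 moves are spent on a detour and 3 undoing it).
Branch systematically from the start, pruning whenever the remaining move budget drops below the Manhattan distance to 4 or differs from it in parity. Grouping the completions by first move — via 5: 16; via 13: 15; via 10: 8 — and summing: 16 + 15 + 8 = 39.
That gives 39 routes.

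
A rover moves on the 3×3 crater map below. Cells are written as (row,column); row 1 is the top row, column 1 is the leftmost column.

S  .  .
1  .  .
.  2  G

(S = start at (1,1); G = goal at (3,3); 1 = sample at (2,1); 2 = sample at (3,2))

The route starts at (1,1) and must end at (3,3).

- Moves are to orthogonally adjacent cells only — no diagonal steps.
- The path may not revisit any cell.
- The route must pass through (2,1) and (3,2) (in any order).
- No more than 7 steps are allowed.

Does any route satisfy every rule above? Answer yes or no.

One route that works: (1,1) → (2,1) → (3,1) → (3,2) → (3,3).

yes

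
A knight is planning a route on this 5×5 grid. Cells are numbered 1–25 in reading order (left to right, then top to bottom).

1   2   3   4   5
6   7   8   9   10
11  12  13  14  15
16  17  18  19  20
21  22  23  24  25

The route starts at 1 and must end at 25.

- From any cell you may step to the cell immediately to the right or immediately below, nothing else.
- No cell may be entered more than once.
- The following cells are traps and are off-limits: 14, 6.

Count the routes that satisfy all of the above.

A right/down-only route from 1 to 25 makes exactly 4 down-moves and 4 right-moves in some order.
With no other constraints that would be C(8,4) = 70 routes.
Subtract routes through each blocked cell (inclusion–exclusion for overlaps): − through 6: 35 − through 14: 30 + through 6&14: 12 → 17.
That gives 17 routes.

17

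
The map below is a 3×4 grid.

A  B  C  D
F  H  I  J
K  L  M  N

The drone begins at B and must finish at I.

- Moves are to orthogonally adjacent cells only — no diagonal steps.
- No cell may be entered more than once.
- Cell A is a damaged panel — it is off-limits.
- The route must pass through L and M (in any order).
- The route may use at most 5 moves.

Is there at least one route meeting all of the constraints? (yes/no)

yes

One route that works: B → H → L → M → I.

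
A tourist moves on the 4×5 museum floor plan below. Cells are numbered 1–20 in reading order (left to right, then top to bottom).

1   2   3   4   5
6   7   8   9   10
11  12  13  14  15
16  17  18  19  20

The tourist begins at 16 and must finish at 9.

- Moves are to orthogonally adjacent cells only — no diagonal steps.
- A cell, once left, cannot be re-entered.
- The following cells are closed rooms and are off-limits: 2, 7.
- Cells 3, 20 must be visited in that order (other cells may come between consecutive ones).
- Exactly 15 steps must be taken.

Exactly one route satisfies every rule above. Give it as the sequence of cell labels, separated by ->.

The waypoints must appear in the order 3, 20, with no cell reused.
Route from 16: up to 11, right to 12, down to 17, right to 18, 3× up (reaching 3), 2× right (reaching 5), 3× down (reaching 20), left to 19, 2× up (reaching 9) — 15 moves in all.
Check: order respected (3 at step 7, 20 at step 12); 15 moves as required.

16 -> 11 -> 12 -> 17 -> 18 -> 13 -> 8 -> 3 -> 4 -> 5 -> 10 -> 15 -> 20 -> 19 -> 14 -> 9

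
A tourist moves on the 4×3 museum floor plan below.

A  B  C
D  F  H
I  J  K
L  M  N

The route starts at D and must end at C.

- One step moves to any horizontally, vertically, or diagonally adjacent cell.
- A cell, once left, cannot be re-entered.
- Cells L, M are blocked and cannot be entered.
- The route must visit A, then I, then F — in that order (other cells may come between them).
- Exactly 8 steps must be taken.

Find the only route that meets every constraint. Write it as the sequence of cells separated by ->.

D -> A -> B -> H -> K -> J -> I -> F -> C

The waypoints must appear in the order A, I, F, with no cell reused.
Route from D: up to A, right to B, down-right to H, down to K, 2× left (reaching I), 2× up-right (reaching C) — 8 moves in all.
Check: order respected (A at step 1, I at step 6, F at step 7); 8 moves as required.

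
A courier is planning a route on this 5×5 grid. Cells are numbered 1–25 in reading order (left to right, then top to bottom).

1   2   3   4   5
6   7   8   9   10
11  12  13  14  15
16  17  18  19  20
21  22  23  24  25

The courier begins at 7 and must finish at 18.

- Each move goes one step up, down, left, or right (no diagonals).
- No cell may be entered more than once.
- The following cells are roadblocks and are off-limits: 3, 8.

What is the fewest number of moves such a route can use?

The Manhattan distance from 7 to 18 is |2−4| + |2−3| = 3, so at least 3 moves are needed.
A route of 3 moves achieves this: 7 → 12 → 17 → 18.
Since 3 matches the lower bound, it is optimal.

3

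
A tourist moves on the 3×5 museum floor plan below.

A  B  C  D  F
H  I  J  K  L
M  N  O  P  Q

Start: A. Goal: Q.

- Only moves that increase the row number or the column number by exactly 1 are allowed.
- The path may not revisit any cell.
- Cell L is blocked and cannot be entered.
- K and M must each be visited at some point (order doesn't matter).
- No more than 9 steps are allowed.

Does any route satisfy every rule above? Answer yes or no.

M is below but to the left of K: going K → M would need a leftward move and M → K an upward move, so no right/down-only route can visit both required cells.

no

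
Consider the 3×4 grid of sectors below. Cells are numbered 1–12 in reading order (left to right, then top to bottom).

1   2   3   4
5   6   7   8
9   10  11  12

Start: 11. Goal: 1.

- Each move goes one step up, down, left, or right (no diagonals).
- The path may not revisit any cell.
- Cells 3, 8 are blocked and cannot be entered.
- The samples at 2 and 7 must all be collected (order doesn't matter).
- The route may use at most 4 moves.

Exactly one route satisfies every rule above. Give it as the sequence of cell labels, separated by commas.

11, 7, 6, 2, 1

Any route must reach 2 and 7 and still end at 1 within 4 moves, so the order of the required stops is forced.
Route from 11: up to 7, left to 6, up to 2, left to 1 — 4 moves in all.
Check: all required cells visited; 4 ≤ 4 moves.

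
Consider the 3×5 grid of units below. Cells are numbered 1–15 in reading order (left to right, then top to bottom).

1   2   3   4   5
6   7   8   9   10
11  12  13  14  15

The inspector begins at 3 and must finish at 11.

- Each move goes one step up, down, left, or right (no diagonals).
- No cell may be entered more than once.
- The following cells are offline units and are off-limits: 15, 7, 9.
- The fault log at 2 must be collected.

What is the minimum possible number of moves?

Any route passes through 2 somewhere between 3 and 11. Summing Manhattan distances along the two legs (3 → 2 → 11) gives a lower bound of 1 + 3 = 4 moves.
A route of 4 moves achieves this: 3 → 2 → 1 → 6 → 11.
Since 4 matches the lower bound, it is optimal.

4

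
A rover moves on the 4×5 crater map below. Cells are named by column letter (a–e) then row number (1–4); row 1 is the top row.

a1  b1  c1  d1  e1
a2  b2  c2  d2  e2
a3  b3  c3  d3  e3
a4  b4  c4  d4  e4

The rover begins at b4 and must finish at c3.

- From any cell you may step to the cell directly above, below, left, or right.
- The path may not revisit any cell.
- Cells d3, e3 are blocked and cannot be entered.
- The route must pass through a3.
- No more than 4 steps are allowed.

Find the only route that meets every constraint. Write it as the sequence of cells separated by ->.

Any route must reach a3 and still end at c3 within 4 moves, so the order of the required stops is forced.
Route from b4: left to a4, up to a3, 2× right (reaching c3) — 4 moves in all.
Check: all required cells visited; 4 ≤ 4 moves.

b4 -> a4 -> a3 -> b3 -> c3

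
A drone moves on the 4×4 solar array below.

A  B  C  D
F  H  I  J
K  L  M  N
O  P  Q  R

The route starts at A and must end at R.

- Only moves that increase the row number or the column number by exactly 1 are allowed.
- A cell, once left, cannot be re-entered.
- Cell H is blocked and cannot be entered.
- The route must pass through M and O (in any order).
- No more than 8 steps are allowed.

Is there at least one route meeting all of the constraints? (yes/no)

no

O is below but to the left of M: going M → O would need a leftward move and O → M an upward move, so no right/down-only route can visit both required cells.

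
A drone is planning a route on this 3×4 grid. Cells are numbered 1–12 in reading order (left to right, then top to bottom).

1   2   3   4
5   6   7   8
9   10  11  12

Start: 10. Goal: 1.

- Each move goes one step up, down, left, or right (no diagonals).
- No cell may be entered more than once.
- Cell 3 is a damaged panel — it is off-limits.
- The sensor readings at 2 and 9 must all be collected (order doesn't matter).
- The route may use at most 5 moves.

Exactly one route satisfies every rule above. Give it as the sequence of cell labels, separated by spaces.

Any route must reach 2 and 9 and still end at 1 within 5 moves, so the order of the required stops is forced.
Route from 10: left 1 to 9, up 1 to 5, right 1 to 6, up 1 to 2, left 1 to 1 — 5 moves in all.
Check: all required cells visited; 5 ≤ 5 moves.

10 9 5 6 2 1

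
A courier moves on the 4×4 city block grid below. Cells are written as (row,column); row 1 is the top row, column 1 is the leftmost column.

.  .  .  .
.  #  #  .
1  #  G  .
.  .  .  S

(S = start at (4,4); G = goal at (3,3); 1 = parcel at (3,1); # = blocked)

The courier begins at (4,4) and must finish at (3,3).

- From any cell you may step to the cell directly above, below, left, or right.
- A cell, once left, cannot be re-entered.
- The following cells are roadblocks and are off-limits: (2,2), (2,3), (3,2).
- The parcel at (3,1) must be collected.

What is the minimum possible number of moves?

12

Any route passes through (3,1) somewhere between (4,4) and (3,3). Summing Manhattan distances along the two legs ((4,4) → (3,1) → (3,3)) gives a lower bound of 4 + 2 = 6 moves.
That bound ignores the blocked cells. Measuring each leg by the fewest moves that actually steer around them ((4,4)→(3,1): 4; (3,1)→(3,3): 4) raises the lower bound to 8.
The shortest route satisfying every rule uses 12 moves: (4,4) → (3,4) → (2,4) → (1,4) → (1,3) → (1,2) → (1,1) → (2,1) → (3,1) → (4,1) → (4,2) → (4,3) → (3,3).
The no-revisit rule (legs can't share cells) pushes the minimum above the 8-move bound; an exhaustive check rules out every length from 8 to 11 (on a 4-connected grid the length of any start-to-goal walk has the same parity as the Manhattan bound, so only lengths 8, 10, 12, … need checking), leaving 12 as the minimum.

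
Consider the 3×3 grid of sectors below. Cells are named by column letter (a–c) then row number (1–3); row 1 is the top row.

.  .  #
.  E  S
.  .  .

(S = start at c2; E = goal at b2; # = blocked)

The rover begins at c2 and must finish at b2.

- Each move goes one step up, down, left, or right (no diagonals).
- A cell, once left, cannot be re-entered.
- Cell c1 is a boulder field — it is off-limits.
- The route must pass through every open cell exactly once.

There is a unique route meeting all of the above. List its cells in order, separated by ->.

Need to visit all 8 open cells exactly once, starting at c2 and ending at b2.
Cell b1 has only two open neighbours (b2 and a1), so the path must pass straight through it: one of those is the cell it's entered from and the other is where it exits.
Route from c2: down 1 to c3, left 2 to a3, up 2 to a1, right 1 to b1, down 1 to b2 — 7 moves in all.
Check: all 8 open cells covered.

c2 -> c3 -> b3 -> a3 -> a2 -> a1 -> b1 -> b2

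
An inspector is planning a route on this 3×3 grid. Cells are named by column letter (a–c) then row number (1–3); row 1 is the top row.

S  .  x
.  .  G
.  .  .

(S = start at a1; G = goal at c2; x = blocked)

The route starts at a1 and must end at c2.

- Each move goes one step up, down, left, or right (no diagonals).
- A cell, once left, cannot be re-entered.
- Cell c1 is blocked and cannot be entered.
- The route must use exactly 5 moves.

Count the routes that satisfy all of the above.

4

Need simple routes of exactly 5 moves from a1 to c2 (Manhattan distance 3, so 1 moves are spent on a detour and 1 undoing it).
Enumerating: a1 a2 a3 b3 b2 c2 | a1 a2 a3 b3 c3 c2 | a1 a2 b2 b3 c3 c2 | a1 b1 b2 b3 c3 c2.
That gives 4 routes.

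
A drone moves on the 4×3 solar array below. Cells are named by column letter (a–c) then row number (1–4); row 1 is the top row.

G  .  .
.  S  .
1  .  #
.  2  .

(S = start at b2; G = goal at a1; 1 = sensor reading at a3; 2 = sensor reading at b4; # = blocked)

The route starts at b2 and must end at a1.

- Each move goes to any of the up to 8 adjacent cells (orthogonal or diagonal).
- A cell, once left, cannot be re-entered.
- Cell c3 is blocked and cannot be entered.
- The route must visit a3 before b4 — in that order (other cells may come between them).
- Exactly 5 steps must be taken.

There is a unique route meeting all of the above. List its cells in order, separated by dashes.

The waypoints must appear in the order a3, b4, with no cell reused.
Route from b2: down-left to a3, down-right to b4, up to b3, up-left to a2, up to a1 — 5 moves in all.
Check: order respected (1 at step 1, 2 at step 2); 5 moves as required.

b2 - a3 - b4 - b3 - a2 - a1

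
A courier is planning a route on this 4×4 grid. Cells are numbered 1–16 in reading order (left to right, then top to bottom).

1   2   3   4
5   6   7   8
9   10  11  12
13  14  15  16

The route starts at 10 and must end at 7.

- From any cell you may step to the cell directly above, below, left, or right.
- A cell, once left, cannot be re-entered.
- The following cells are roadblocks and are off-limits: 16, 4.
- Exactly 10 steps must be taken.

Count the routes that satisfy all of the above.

5

Need simple routes of exactly 10 moves from 10 to 7 (Manhattan distance 2, so 4 moves are spent on a detour and 4 undoing it).
Enumerating: 10 6 2 1 5 9 13 14 15 11 7 | 10 6 5 9 13 14 15 11 12 8 7 | 10 11 15 14 13 9 5 1 2 6 7 | 10 11 15 14 13 9 5 1 2 3 7 | 10 11 15 14 13 9 5 6 2 3 7.
That gives 5 routes.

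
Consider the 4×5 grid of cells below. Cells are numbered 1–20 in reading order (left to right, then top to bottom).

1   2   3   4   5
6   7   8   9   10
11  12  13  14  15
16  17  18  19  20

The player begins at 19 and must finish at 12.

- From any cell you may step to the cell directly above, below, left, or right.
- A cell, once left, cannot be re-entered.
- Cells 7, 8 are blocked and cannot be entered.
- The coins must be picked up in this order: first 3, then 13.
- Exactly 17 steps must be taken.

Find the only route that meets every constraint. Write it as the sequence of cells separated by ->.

The waypoints must appear in the order 3, 13, with no cell reused.
Route from 19: right to 20, up to 15, left to 14, up to 9, right to 10, up to 5, 4× left (reaching 1), 3× down (reaching 16), 2× right (reaching 18), up to 13, left to 12 — 17 moves in all.
Check: order respected (3 at step 8, 13 at step 16); 17 moves as required.

19 -> 20 -> 15 -> 14 -> 9 -> 10 -> 5 -> 4 -> 3 -> 2 -> 1 -> 6 -> 11 -> 16 -> 17 -> 18 -> 13 -> 12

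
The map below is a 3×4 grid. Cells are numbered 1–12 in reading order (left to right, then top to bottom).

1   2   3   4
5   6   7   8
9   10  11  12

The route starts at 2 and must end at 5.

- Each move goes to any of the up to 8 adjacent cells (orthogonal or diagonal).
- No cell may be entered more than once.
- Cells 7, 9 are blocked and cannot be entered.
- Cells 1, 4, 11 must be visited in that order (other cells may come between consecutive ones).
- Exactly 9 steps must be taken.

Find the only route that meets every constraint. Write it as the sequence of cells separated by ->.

The waypoints must appear in the order 1, 4, 11, with no cell reused.
Route from 2: left 1 to 1, down-right 1 to 6, up-right 1 to 3, right 1 to 4, down 2 to 12, left 2 to 10, up-left 1 to 5 — 9 moves in all.
Check: order respected (1 at step 1, 4 at step 4, 11 at step 7); 9 moves as required.

2 -> 1 -> 6 -> 3 -> 4 -> 8 -> 12 -> 11 -> 10 -> 5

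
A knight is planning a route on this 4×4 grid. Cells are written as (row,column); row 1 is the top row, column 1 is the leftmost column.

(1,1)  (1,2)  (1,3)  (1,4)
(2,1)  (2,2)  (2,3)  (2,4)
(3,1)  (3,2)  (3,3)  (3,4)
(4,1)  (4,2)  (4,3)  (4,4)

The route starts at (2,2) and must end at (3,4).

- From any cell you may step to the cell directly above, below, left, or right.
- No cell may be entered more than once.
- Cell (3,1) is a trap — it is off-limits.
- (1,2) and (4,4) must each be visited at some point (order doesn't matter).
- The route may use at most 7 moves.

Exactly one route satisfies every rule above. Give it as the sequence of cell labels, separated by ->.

Any route must reach (1,2) and (4,4) and still end at (3,4) within 7 moves, so the order of the required stops is forced.
Route from (2,2): up to (1,2), right to (1,3), 3× down (reaching (4,3)), right to (4,4), up to (3,4) — 7 moves in all.
Check: all required cells visited; 7 ≤ 7 moves.

(2,2) -> (1,2) -> (1,3) -> (2,3) -> (3,3) -> (4,3) -> (4,4) -> (3,4)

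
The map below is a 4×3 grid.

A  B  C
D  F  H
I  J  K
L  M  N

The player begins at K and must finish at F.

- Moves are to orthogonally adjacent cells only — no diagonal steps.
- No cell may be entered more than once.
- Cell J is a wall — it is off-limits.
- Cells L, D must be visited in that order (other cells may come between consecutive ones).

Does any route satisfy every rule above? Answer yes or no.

One route that works: K → N → M → L → I → D → F.

yes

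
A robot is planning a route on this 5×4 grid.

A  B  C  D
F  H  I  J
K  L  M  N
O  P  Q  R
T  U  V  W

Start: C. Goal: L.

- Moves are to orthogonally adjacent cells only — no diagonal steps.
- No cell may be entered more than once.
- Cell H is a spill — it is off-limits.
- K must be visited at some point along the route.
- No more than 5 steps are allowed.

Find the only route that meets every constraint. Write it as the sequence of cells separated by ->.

The budget equals the shortest possible length, so every move has to be on a shortest route through the required cells.
Route from C: left 2 to A, down 2 to K, right 1 to L — 5 moves in all.
Check: all required cells visited; 5 ≤ 5 moves.

C -> B -> A -> F -> K -> L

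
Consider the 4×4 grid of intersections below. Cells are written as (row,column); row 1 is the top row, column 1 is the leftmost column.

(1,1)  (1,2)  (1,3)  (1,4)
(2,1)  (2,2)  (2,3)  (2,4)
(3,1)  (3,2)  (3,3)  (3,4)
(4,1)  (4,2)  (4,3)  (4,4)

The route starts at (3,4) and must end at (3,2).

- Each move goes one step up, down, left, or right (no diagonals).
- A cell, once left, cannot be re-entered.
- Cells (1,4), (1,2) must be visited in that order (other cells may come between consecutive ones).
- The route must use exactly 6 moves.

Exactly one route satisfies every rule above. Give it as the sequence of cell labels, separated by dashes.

(3,4) - (2,4) - (1,4) - (1,3) - (1,2) - (2,2) - (3,2)

The waypoints must appear in the order (1,4), (1,2), with no cell reused.
Route from (3,4): up 2 to (1,4), left 2 to (1,2), down 2 to (3,2) — 6 moves in all.
Check: order respected ((1,4) at step 2, (1,2) at step 4); 6 moves as required.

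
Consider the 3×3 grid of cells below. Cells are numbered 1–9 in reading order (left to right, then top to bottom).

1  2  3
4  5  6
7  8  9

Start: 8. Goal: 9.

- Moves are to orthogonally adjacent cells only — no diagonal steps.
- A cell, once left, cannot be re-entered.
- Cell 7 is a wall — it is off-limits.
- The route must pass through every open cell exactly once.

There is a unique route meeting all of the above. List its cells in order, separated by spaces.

Need to visit all 8 open cells exactly once, starting at 8 and ending at 9.
Cell 3 has only two open neighbours (6 and 2), so the path must pass straight through it: one of those is the cell it's entered from and the other is where it exits.
Route from 8: up to 5, left to 4, up to 1, 2× right (reaching 3), 2× down (reaching 9) — 7 moves in all.
Check: all 8 open cells covered.

8 5 4 1 2 3 6 9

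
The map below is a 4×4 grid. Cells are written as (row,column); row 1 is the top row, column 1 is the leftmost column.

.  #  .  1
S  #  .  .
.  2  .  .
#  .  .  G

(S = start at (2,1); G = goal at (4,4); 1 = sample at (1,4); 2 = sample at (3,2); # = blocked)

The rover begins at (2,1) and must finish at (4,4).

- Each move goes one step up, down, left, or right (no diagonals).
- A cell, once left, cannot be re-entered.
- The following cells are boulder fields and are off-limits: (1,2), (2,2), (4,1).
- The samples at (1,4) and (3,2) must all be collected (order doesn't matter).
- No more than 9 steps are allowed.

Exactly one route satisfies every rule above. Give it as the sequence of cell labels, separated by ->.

(2,1) -> (3,1) -> (3,2) -> (3,3) -> (2,3) -> (1,3) -> (1,4) -> (2,4) -> (3,4) -> (4,4)

The budget equals the shortest possible length, so every move has to be on a shortest route through the required cells.
Route from (2,1): down to (3,1), 2× right (reaching (3,3)), 2× up (reaching (1,3)), right to (1,4), 3× down (reaching (4,4)) — 9 moves in all.
Check: all required cells visited; 9 ≤ 9 moves.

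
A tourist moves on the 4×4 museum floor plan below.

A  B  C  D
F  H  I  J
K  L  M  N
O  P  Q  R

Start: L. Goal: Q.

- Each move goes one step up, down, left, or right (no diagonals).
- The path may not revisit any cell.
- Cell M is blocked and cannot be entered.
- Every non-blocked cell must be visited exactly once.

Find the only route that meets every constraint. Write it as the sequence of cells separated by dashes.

Need to visit all 15 open cells exactly once, starting at L and ending at Q.
Cell A has only two open neighbours (F and B), so the path must pass straight through it: one of those is the cell it's entered from and the other is where it exits.
Route from L: down to P, left to O, 3× up (reaching A), right to B, down to H, right to I, up to C, right to D, 3× down (reaching R), left to Q — 14 moves in all.
Check: all 15 open cells covered.

L - P - O - K - F - A - B - H - I - C - D - J - N - R - Q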